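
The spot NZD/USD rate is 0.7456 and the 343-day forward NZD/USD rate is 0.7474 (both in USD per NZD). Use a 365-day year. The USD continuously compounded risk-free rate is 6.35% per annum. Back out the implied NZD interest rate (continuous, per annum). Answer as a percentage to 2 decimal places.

F = S·e^((r_USD − r_NZD)T) ⇒ r_NZD = r_USD − ln(F/S)/T
ln(0.7474/0.7456) = 0.002411; /(343/365) = 0.002566
r_NZD = 0.0635 − 0.002566 = 0.060934
r_NZD = 6.09%

6.09%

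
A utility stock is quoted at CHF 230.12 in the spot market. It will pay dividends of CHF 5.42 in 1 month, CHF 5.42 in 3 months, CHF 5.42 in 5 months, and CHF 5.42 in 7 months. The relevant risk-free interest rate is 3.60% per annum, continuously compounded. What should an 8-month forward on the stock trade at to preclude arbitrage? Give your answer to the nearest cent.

CHF 213.77

PV(dividends) I = 5.42·e^(−0.0360·1/12) + 5.42·e^(−0.0360·3/12) + 5.42·e^(−0.0360·5/12) + 5.42·e^(−0.0360·7/12)
I = 5.4038 + 5.3714 + 5.3393 + 5.3074 = 21.4219
F = (S − I)·e^(rT) = (230.12 − 21.4219) · e^(0.0360·8/12)
= 208.6981 · e^0.024000 = 208.6981 × 1.024290 = CHF 213.77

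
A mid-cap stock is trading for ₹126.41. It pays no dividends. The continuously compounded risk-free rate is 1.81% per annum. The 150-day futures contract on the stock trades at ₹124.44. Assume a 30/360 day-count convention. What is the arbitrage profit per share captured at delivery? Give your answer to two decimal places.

₹2.93 per share

Fair futures: F* = S·e^(carry·T), with carry = r = 0.0181
F* = 126.41 · e^(0.0181 × 150/360) = 126.41 · e^0.007542 = 126.41 × 1.007571 = ₹127.3671
Market ₹124.44 < fair ₹127.3671: forward underpriced → reverse cash-and-carry (short spot, go long the forward).
At maturity, profit = |F_mkt − F*| = |124.44 − 127.3671| = ₹2.93 per share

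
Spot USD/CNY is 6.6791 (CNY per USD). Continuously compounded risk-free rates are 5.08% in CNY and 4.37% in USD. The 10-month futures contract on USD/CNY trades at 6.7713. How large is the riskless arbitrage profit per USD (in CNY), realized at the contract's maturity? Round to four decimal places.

0.0526 per USD (in CNY)

Fair futures: F* = S·e^(carry·T), with carry = (r_CNY − r_USD) = 0.0508 − 0.0437 = 0.0071
F* = 6.6791 · e^(0.0071 × 10/12) = 6.6791 · e^0.005917 = 6.6791 × 1.005935 = 6.7187
Market 6.7713 > fair 6.7187: forward overpriced → cash-and-carry (buy spot, short the forward).
At maturity, profit = |F_mkt − F*| = |6.7713 − 6.7187| = 0.0526 per USD (in CNY)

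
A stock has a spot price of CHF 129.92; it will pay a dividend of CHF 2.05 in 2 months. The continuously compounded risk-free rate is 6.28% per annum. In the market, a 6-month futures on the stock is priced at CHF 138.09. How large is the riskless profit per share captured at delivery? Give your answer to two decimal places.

PV(dividends) I = 2.05·e^(−0.0628·2/12) = 2.0287
Fair futures F* = (S − I)·e^(rT) = (129.92 − 2.0287)·e^0.031400 = 127.8913 × 1.031898 = 131.9708
Market CHF 138.09 > fair 131.9708: forward overpriced → cash-and-carry (borrow at r, buy the stock and collect the dividends, short the forward).
Profit at T = |F_mkt − F*| = |138.09 − 131.9708| = CHF 6.12 per share

CHF 6.12 per share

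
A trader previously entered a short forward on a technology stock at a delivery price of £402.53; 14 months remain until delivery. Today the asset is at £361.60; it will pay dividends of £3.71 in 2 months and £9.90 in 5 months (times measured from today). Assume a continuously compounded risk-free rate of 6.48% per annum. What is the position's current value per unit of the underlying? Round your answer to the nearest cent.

PV(remaining dividends) I = 3.71·e^(−0.0648·2/12) + 9.90·e^(−0.0648·5/12) = 13.3064
Current forward F = (S − I)·e^(rT) = (361.60 − 13.3064)·e^(0.0648·14/12) = 348.2936 × 1.078531 = 375.6454
Value (long) = (F − K)·e^(−rT) = (375.6454 − 402.53) × 0.927187 = -24.9271
Short position value = −(long value) = £24.93

£24.93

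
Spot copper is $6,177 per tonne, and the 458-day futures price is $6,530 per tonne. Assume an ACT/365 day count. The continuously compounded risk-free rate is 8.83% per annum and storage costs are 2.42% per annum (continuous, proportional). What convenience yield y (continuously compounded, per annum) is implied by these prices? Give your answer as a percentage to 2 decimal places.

F = S·e^((r+u−y)T) ⇒ (r+u−y) = ln(F/S)/T
ln(6530/6177) = 0.055574; /T ⇒ 0.044289
y = r + u − ln(F/S)/T = 0.0883 + 0.0242 − 0.044289 = 0.068211
y = 6.82%

6.82%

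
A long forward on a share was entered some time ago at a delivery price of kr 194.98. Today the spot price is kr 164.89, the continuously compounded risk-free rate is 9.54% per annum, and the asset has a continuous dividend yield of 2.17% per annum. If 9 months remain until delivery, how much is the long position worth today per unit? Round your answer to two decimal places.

-kr 19.29

Current fair forward for the remaining 9 months: F = S·e^((r − q)·T), (r − q) = 0.0954 − 0.0217 = 0.0737
F = 164.89 · e^(0.0737 × 9/12) = 164.89 × 1.056831 = 174.2609
Value of long forward = (F − K)·e^(−rT) = (174.2609 − 194.98) · e^(−0.0954·9/12)
= -20.7191 × 0.930950 = -19.29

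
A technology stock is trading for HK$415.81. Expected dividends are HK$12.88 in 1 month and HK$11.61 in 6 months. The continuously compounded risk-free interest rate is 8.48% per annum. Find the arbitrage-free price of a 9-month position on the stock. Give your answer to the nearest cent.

HK$417.63

PV(dividends) I = 12.88·e^(−0.0848·1/12) + 11.61·e^(−0.0848·6/12)
I = 12.7893 + 11.1280 = 23.9173
F = (S − I)·e^(rT) = (415.81 − 23.9173) · e^(0.0848·9/12)
= 391.8927 · e^0.063600 = 391.8927 × 1.065666 = HK$417.63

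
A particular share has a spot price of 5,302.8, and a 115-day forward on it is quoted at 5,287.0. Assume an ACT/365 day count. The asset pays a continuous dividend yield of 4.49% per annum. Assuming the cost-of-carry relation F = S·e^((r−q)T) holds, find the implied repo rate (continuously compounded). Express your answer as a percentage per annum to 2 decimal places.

3.54%

From F = S·e^((r−q)T): (r − q) = ln(F/S)/T
ln(5287.0/5302.8) = ln(0.997020) = -0.002984
(r − q) = -0.002984 / (115/365) = -0.009471
r = ln(F/S)/T + q = -0.009471 + 0.0449 = 0.035429
r = 3.54%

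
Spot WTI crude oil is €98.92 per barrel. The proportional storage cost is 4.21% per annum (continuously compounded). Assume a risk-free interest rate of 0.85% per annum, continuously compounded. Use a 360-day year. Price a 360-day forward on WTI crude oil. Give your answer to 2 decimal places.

€104.05 per barrel

Net carry = r + u − y = 0.0085 + 0.0421 − 0.0000 = 0.0506
F = S·e^((r+u−y)T) = 98.92 · e^(0.0506 × 360/360) = 98.92 · e^0.050600
= 98.92 × 1.051902 = €104.05 per barrel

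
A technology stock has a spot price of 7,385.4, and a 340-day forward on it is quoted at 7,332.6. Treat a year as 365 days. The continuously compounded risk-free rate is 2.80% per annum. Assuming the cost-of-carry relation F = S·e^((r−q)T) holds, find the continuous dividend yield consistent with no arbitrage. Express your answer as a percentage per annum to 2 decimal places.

3.57%

From F = S·e^((r−q)T): (r − q) = ln(F/S)/T
ln(7332.6/7385.4) = ln(0.992851) = -0.007175
(r − q) = -0.007175 / (340/365) = -0.007703
q = r − ln(F/S)/T = 0.0280 + 0.007703 = 0.035703
q = 3.57%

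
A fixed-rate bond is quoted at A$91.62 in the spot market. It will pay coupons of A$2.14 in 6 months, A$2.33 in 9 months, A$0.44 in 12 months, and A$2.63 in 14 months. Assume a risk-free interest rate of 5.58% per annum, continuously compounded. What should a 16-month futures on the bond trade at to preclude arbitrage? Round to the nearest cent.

A$90.94

PV(coupons) I = 2.14·e^(−0.0558·6/12) + 2.33·e^(−0.0558·9/12) + 0.44·e^(−0.0558·12/12) + 2.63·e^(−0.0558·14/12)
I = 2.0811 + 2.2345 + 0.4161 + 2.4642 = 7.1959
F = (S − I)·e^(rT) = (91.62 − 7.1959) · e^(0.0558·16/12)
= 84.4241 · e^0.074400 = 84.4241 × 1.077238 = A$90.94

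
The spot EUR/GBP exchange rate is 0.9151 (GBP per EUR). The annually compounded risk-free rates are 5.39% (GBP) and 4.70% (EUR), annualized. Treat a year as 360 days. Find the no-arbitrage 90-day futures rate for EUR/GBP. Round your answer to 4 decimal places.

0.9166

By covered interest parity, F = S · (1+r_GBP)^T / (1+r_EUR)^T
= 0.9151 × 1.013211 / 1.011548 = 0.9151 × 1.001644
F = 0.9166 GBP per EUR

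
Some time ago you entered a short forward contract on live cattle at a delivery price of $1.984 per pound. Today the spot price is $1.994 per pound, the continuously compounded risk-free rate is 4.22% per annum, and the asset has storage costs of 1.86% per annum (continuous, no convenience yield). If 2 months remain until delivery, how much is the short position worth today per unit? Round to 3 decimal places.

-$0.030 per pound

Current fair forward for the remaining 2 months: F = S·e^((r + u)·T), (r + u) = 0.0422 + 0.0186 = 0.0608
F = 1.994 · e^(0.0608 × 2/12) = 1.994 × 1.010185 = 2.0143
Value of long forward = (F − K)·e^(−rT) = (2.0143 − 1.984) · e^(−0.0422·2/12)
= 0.0303 × 0.992991 = 0.030
Short position value = −(long value) = -$0.030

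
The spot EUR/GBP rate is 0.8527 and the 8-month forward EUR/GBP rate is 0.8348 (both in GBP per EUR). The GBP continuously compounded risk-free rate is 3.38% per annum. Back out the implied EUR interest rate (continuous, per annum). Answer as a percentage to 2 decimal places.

6.56%

F = S·e^((r_GBP − r_EUR)T) ⇒ r_EUR = r_GBP − ln(F/S)/T
ln(0.8348/0.8527) = -0.021216; /(8/12) = -0.031824
r_EUR = 0.0338 + 0.031824 = 0.065624
r_EUR = 6.56%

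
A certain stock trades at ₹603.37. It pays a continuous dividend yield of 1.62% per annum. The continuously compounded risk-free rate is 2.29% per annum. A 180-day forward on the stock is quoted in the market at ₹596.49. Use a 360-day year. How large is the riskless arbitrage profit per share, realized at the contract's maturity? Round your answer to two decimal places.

₹8.90 per share

Fair forward: F* = S·e^(carry·T), with carry = (r − q) = 0.0229 − 0.0162 = 0.0067
F* = 603.37 · e^(0.0067 × 180/360) = 603.37 · e^0.003350 = 603.37 × 1.003356 = ₹605.3949
Market ₹596.49 < fair ₹605.3949: forward underpriced → reverse cash-and-carry (short spot, go long the forward).
At maturity, profit = |F_mkt − F*| = |596.49 − 605.3949| = ₹8.90 per share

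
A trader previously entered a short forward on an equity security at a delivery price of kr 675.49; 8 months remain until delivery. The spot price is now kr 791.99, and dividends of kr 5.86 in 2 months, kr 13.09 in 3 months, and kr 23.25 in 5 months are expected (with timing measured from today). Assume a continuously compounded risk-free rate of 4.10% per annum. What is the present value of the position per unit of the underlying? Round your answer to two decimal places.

PV(remaining dividends) I = 5.86·e^(−0.0410·2/12) + 13.09·e^(−0.0410·3/12) + 23.25·e^(−0.0410·5/12) = 41.6328
Current forward F = (S − I)·e^(rT) = (791.99 − 41.6328)·e^(0.0410·8/12) = 750.3572 × 1.027710 = 771.1496
Value (long) = (F − K)·e^(−rT) = (771.1496 − 675.49) × 0.973037 = 93.0803
Short position value = −(long value) = -kr 93.08

-kr 93.08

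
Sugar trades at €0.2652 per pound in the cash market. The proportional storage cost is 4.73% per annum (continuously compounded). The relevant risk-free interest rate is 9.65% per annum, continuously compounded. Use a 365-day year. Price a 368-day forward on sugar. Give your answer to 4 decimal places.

Net carry = r + u − y = 0.0965 + 0.0473 − 0.0000 = 0.1438
F = S·e^((r+u−y)T) = 0.2652 · e^(0.1438 × 368/365) = 0.2652 · e^0.144982
= 0.2652 × 1.156019 = €0.3066 per pound

€0.3066 per pound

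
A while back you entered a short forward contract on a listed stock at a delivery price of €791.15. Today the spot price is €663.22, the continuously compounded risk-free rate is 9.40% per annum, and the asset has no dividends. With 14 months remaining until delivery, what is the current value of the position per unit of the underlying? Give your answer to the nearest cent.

€45.76

Current fair forward for the remaining 14 months: F = S·e^(r·T), r = 0.0940
F = 663.22 · e^(0.0940 × 14/12) = 663.22 × 1.115906 = 740.0912
Value of long forward = (F − K)·e^(−rT) = (740.0912 − 791.15) · e^(−0.0940·14/12)
= -51.0588 × 0.896133 = -45.76
Short position value = −(long value) = €45.76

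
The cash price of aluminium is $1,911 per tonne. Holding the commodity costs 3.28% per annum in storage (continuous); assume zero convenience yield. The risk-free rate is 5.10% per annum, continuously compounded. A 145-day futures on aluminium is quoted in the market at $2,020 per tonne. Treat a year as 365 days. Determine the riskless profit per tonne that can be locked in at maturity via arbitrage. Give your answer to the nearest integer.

Fair futures: F* = S·e^(carry·T), with carry = (r + u) = 0.0510 + 0.0328 = 0.0838
F* = 1911 · e^(0.0838 × 145/365) = 1911 · e^0.033290 = 1911 × 1.033850 = $1975.6873
Market $2020 > fair $1975.6873: forward overpriced → cash-and-carry (buy spot, short the forward).
At maturity, profit = |F_mkt − F*| = |2020 − 1975.6873| = $44 per tonne

$44 per tonne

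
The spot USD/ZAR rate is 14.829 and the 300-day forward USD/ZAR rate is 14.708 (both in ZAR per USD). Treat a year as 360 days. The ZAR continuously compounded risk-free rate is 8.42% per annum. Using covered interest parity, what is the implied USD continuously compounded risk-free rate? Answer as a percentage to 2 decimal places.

9.40%

F = S·e^((r_ZAR − r_USD)T) ⇒ r_USD = r_ZAR − ln(F/S)/T
ln(14.708/14.829) = -0.008193; /(300/360) = -0.009832
r_USD = 0.0842 + 0.009832 = 0.094032
r_USD = 9.40%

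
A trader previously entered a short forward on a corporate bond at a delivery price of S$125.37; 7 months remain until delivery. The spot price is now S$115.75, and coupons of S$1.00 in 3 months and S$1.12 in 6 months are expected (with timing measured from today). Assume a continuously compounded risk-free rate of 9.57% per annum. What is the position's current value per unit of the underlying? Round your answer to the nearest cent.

PV(remaining coupons) I = 1.00·e^(−0.0957·3/12) + 1.12·e^(−0.0957·6/12) = 2.0440
Current forward F = (S − I)·e^(rT) = (115.75 − 2.0440)·e^(0.0957·7/12) = 113.7060 × 1.057413 = 120.2342
Value (long) = (F − K)·e^(−rT) = (120.2342 − 125.37) × 0.945705 = -4.8570
Short position value = −(long value) = S$4.86

S$4.86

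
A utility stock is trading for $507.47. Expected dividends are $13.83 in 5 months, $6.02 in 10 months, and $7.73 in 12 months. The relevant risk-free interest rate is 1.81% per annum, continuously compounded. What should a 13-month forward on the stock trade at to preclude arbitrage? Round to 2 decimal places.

$489.73

PV(dividends) I = 13.83·e^(−0.0181·5/12) + 6.02·e^(−0.0181·10/12) + 7.73·e^(−0.0181·12/12)
I = 13.7261 + 5.9299 + 7.5913 = 27.2473
F = (S − I)·e^(rT) = (507.47 − 27.2473) · e^(0.0181·13/12)
= 480.2227 · e^0.019608 = 480.2227 × 1.019801 = $489.73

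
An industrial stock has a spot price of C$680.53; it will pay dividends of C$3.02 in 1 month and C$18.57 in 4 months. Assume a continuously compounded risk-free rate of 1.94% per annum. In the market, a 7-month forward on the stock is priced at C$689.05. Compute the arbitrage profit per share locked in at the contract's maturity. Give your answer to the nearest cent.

C$22.48 per share

PV(dividends) I = 3.02·e^(−0.0194·1/12) + 18.57·e^(−0.0194·4/12) = 21.4654
Fair forward F* = (S − I)·e^(rT) = (680.53 − 21.4654)·e^0.011317 = 659.0646 × 1.011381 = 666.5654
Market C$689.05 > fair 666.5654: forward overpriced → cash-and-carry (borrow at r, buy the stock and collect the dividends, short the forward).
Profit at T = |F_mkt − F*| = |689.05 − 666.5654| = C$22.48 per share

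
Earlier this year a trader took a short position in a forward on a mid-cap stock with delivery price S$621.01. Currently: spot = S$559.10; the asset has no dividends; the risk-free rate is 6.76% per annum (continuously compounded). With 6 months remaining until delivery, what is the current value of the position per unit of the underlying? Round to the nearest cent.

S$41.27

Current fair forward for the remaining 6 months: F = S·e^(r·T), r = 0.0676
F = 559.10 · e^(0.0676 × 6/12) = 559.10 × 1.034378 = 578.3207
Value of long forward = (F − K)·e^(−rT) = (578.3207 − 621.01) · e^(−0.0676·6/12)
= -42.6893 × 0.966765 = -41.27
Short position value = −(long value) = S$41.27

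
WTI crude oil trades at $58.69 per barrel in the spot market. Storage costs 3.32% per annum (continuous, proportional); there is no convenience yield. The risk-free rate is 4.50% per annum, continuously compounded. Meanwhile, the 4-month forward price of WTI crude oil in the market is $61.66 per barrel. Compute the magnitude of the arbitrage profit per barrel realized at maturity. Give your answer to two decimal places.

$1.42 per barrel

Fair forward: F* = S·e^(carry·T), with carry = (r + u) = 0.0450 + 0.0332 = 0.0782
F* = 58.69 · e^(0.0782 × 4/12) = 58.69 · e^0.026067 = 58.69 × 1.026410 = $60.2400
Market $61.66 > fair $60.2400: forward overpriced → cash-and-carry (buy spot, short the forward).
At maturity, profit = |F_mkt − F*| = |61.66 − 60.2400| = $1.42 per barrel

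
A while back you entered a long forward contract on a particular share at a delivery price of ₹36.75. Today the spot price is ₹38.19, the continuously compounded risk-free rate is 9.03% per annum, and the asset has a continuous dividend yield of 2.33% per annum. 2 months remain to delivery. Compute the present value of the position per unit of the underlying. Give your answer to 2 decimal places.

Current fair forward for the remaining 2 months: F = S·e^((r − q)·T), (r − q) = 0.0903 − 0.0233 = 0.0670
F = 38.19 · e^(0.0670 × 2/12) = 38.19 × 1.011229 = 38.6188
Value of long forward = (F − K)·e^(−rT) = (38.6188 − 36.75) · e^(−0.0903·2/12)
= 1.8688 × 0.985063 = 1.84

₹1.84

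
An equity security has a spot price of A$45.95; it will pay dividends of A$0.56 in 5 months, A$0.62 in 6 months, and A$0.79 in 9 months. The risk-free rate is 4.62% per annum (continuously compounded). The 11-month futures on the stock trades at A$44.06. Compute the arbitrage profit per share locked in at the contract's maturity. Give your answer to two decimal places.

PV(dividends) I = 0.56·e^(−0.0462·5/12) + 0.62·e^(−0.0462·6/12) + 0.79·e^(−0.0462·9/12) = 1.9183
Fair futures F* = (S − I)·e^(rT) = (45.95 − 1.9183)·e^0.042350 = 44.0317 × 1.043260 = 45.9365
Market A$44.06 < fair 45.9365: forward underpriced → reverse cash-and-carry (short the stock, invest proceeds at r, pay the dividends, go long the forward).
Profit at T = |F_mkt − F*| = |44.06 − 45.9365| = A$1.88 per share

A$1.88 per share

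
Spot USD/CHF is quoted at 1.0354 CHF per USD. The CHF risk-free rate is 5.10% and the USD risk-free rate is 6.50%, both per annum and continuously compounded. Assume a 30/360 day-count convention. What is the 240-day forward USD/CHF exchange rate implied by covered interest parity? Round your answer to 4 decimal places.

1.0258

F = S·e^((r_CHF − r_USD)T) = 1.0354 · e^((0.0510 − 0.0650) × 240/360)
= 1.0354 · e^-0.009333 = 1.0354 × 0.990710
F = 1.0258 CHF per USD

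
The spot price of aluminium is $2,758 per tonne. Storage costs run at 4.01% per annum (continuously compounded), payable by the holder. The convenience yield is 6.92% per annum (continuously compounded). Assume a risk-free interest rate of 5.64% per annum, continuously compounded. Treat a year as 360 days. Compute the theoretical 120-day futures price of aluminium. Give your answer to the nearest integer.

$2,783 per tonne

Net carry = r + u − y = 0.0564 + 0.0401 − 0.0692 = 0.0273
F = S·e^((r+u−y)T) = 2758 · e^(0.0273 × 120/360) = 2758 · e^0.009100
= 2758 × 1.009142 = $2,783 per tonne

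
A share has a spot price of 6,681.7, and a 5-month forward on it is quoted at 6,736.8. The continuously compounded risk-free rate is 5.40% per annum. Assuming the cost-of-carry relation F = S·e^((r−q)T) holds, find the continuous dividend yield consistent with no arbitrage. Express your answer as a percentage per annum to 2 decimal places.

From F = S·e^((r−q)T): (r − q) = ln(F/S)/T
ln(6736.8/6681.7) = ln(1.008246) = 0.008212
(r − q) = 0.008212 / (5/12) = 0.019709
q = r − ln(F/S)/T = 0.0540 − 0.019709 = 0.034291
q = 3.43%

3.43%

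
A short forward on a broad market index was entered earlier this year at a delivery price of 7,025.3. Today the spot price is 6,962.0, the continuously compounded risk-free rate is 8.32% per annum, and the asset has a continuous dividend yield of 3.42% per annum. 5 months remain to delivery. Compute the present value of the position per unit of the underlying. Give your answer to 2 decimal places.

Current fair forward for the remaining 5 months: F = S·e^((r − q)·T), (r − q) = 0.0832 − 0.0342 = 0.0490
F = 6962.0 · e^(0.0490 × 5/12) = 6962.0 × 1.02062651 = 7105.6018
Value of long forward = (F − K)·e^(−rT) = (7105.6018 − 7025.3) · e^(−0.0832·5/12)
= 80.3018 × 0.96592734 = 77.57
Short position value = −(long value) = -77.57

-77.57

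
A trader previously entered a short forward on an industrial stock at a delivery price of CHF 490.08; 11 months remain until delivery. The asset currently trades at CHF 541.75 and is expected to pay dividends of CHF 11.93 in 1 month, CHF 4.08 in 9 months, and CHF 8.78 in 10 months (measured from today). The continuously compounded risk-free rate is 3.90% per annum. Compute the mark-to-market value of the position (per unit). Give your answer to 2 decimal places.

-CHF 44.53

PV(remaining dividends) I = 11.93·e^(−0.0390·1/12) + 4.08·e^(−0.0390·9/12) + 8.78·e^(−0.0390·10/12) = 24.3529
Current forward F = (S − I)·e^(rT) = (541.75 − 24.3529)·e^(0.0390·11/12) = 517.3971 × 1.036397 = 536.2288
Value (long) = (F − K)·e^(−rT) = (536.2288 − 490.08) × 0.964881 = 44.5281
Short position value = −(long value) = -CHF 44.53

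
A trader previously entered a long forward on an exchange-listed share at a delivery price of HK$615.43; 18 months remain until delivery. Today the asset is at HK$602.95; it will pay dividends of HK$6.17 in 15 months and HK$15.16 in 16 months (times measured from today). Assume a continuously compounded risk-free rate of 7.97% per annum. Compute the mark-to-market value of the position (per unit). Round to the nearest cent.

HK$37.65

PV(remaining dividends) I = 6.17·e^(−0.0797·15/12) + 15.16·e^(−0.0797·16/12) = 19.2166
Current forward F = (S − I)·e^(rT) = (602.95 − 19.2166)·e^(0.0797·18/12) = 583.7334 × 1.126990 = 657.8617
Value (long) = (F − K)·e^(−rT) = (657.8617 − 615.43) × 0.887320 = 37.6505
Value = HK$37.65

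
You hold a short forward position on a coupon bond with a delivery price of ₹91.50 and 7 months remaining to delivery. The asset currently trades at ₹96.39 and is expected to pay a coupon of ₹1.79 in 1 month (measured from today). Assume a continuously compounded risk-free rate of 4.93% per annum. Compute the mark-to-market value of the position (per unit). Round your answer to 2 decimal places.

PV(remaining coupons) I = 1.79·e^(−0.0493·1/12) = 1.7827
Current forward F = (S − I)·e^(rT) = (96.39 − 1.7827)·e^(0.0493·7/12) = 94.6073 × 1.029176 = 97.3676
Value (long) = (F − K)·e^(−rT) = (97.3676 − 91.50) × 0.971651 = 5.7013
Short position value = −(long value) = -₹5.70

-₹5.70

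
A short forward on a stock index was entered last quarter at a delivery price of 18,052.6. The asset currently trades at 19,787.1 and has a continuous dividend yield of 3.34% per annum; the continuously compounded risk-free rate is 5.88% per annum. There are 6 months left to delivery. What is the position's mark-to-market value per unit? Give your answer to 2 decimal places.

-1929.82

Current fair forward for the remaining 6 months: F = S·e^((r − q)·T), (r − q) = 0.0588 − 0.0334 = 0.0254
F = 19787.1 · e^(0.0254 × 6/12) = 19787.1 × 1.01278099 = 20039.9987
Value of long forward = (F − K)·e^(−rT) = (20039.9987 − 18052.6) · e^(−0.0588·6/12)
= 1987.3987 × 0.97102798 = 1929.82
Short position value = −(long value) = -1929.82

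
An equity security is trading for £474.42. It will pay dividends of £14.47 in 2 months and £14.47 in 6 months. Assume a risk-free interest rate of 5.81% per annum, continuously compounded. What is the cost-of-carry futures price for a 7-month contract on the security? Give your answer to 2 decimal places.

PV(dividends) I = 14.47·e^(−0.0581·2/12) + 14.47·e^(−0.0581·6/12)
I = 14.3306 + 14.0557 = 28.3863
F = (S − I)·e^(rT) = (474.42 − 28.3863) · e^(0.0581·7/12)
= 446.0337 · e^0.033892 = 446.0337 × 1.034473 = £461.41

£461.41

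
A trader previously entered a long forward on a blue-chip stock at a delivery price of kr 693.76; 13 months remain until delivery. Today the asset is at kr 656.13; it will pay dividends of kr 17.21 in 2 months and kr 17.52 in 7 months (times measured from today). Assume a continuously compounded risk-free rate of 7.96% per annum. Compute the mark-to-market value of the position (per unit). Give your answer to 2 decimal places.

PV(remaining dividends) I = 17.21·e^(−0.0796·2/12) + 17.52·e^(−0.0796·7/12) = 33.7083
Current forward F = (S − I)·e^(rT) = (656.13 − 33.7083)·e^(0.0796·13/12) = 622.4217 × 1.090061 = 678.4776
Value (long) = (F − K)·e^(−rT) = (678.4776 − 693.76) × 0.917380 = -14.0198
Value = -kr 14.02

-kr 14.02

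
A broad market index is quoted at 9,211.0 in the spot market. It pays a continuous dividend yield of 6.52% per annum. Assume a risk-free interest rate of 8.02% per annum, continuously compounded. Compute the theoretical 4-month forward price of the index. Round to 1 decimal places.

9,257.2

F = S·e^((r − q)T) = 9211.0 · e^((0.0802 − 0.0652) × 4/12)
= 9211.0 · e^0.005000 = 9211.0 × 1.005013
F = 9,257.2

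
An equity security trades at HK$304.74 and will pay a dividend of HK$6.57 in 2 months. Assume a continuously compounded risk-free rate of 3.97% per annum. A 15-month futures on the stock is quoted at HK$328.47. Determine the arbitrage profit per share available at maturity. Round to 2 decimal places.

HK$15.08 per share

PV(dividends) I = 6.57·e^(−0.0397·2/12) = 6.5267
Fair futures F* = (S − I)·e^(rT) = (304.74 − 6.5267)·e^0.049625 = 298.2133 × 1.050877 = 313.3855
Market HK$328.47 > fair 313.3855: forward overpriced → cash-and-carry (borrow at r, buy the stock and collect the dividends, short the forward).
Profit at T = |F_mkt − F*| = |328.47 − 313.3855| = HK$15.08 per share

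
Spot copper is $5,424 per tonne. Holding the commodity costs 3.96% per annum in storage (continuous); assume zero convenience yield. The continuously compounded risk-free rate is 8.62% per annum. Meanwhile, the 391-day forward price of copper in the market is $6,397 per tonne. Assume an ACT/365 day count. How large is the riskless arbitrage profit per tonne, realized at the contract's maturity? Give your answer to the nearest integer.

$191 per tonne

Fair forward: F* = S·e^(carry·T), with carry = (r + u) = 0.0862 + 0.0396 = 0.1258
F* = 5424 · e^(0.1258 × 391/365) = 5424 · e^0.134761 = 5424 × 1.144263 = $6206.4825
Market $6397 > fair $6206.4825: forward overpriced → cash-and-carry (buy spot, short the forward).
At maturity, profit = |F_mkt − F*| = |6397 − 6206.4825| = $191 per tonne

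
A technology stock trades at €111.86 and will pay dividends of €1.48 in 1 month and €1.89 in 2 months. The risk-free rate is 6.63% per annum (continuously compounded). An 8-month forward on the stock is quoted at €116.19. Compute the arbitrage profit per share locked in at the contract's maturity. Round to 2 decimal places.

PV(dividends) I = 1.48·e^(−0.0663·1/12) + 1.89·e^(−0.0663·2/12) = 3.3411
Fair forward F* = (S − I)·e^(rT) = (111.86 − 3.3411)·e^0.044200 = 108.5189 × 1.045191 = 113.4230
Market €116.19 > fair 113.4230: forward overpriced → cash-and-carry (borrow at r, buy the stock and collect the dividends, short the forward).
Profit at T = |F_mkt − F*| = |116.19 − 113.4230| = €2.77 per share

€2.77 per share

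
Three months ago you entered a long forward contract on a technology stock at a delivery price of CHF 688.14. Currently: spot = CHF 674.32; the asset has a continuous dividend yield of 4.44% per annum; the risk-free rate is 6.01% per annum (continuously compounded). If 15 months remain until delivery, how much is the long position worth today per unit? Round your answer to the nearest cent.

-CHF 0.42

Current fair forward for the remaining 15 months: F = S·e^((r − q)·T), (r − q) = 0.0601 − 0.0444 = 0.0157
F = 674.32 · e^(0.0157 × 15/12) = 674.32 × 1.019819 = 687.6843
Value of long forward = (F − K)·e^(−rT) = (687.6843 − 688.14) · e^(−0.0601·15/12)
= -0.4557 × 0.927628 = -0.42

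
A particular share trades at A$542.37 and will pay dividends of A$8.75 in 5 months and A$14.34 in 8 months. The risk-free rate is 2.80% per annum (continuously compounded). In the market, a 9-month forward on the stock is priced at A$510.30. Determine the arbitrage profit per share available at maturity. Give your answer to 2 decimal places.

PV(dividends) I = 8.75·e^(−0.0280·5/12) + 14.34·e^(−0.0280·8/12) = 22.7233
Fair forward F* = (S − I)·e^(rT) = (542.37 − 22.7233)·e^0.021000 = 519.6467 × 1.021222 = 530.6746
Market A$510.30 < fair 530.6746: forward underpriced → reverse cash-and-carry (short the stock, invest proceeds at r, pay the dividends, go long the forward).
Profit at T = |F_mkt − F*| = |510.30 − 530.6746| = A$20.37 per share

A$20.37 per share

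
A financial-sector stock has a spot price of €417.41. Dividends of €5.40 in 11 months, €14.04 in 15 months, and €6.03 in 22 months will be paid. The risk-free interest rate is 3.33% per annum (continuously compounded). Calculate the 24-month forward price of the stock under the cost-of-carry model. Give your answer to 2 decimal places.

PV(dividends) I = 5.40·e^(−0.0333·11/12) + 14.04·e^(−0.0333·15/12) + 6.03·e^(−0.0333·22/12)
I = 5.2377 + 13.4676 + 5.6729 = 24.3782
F = (S − I)·e^(rT) = (417.41 − 24.3782) · e^(0.0333·24/12)
= 393.0318 · e^0.066600 = 393.0318 × 1.068868 = €420.10

€420.10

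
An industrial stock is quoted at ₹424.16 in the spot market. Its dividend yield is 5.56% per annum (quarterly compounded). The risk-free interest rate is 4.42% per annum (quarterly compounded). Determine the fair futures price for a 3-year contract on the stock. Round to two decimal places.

F = S · (1+r/4)^(4T) / (1+q/4)^(4T)
= 424.16 × 1.140963 / 1.180162 = 424.16 × 0.966785
F = ₹410.07

₹410.07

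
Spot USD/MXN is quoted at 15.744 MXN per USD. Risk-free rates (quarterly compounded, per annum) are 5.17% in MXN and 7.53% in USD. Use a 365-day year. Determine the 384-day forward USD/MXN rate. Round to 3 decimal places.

15.364

By covered interest parity, F = S · (1+r_MXN/4)^(4T) / (1+r_USD/4)^(4T)
= 15.744 × 1.055530 / 1.081645 = 15.744 × 0.975856
F = 15.364 MXN per USD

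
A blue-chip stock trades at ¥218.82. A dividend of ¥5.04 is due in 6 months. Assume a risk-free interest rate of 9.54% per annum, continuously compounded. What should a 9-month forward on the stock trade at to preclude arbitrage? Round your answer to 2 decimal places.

¥229.89

PV(dividends) I = 5.04·e^(−0.0954·6/12)
I = 4.8052
F = (S − I)·e^(rT) = (218.82 − 4.8052) · e^(0.0954·9/12)
= 214.0148 · e^0.071550 = 214.0148 × 1.074172 = ¥229.89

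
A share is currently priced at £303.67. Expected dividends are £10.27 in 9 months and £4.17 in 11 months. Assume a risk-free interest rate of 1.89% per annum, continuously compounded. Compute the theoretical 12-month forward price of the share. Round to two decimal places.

PV(dividends) I = 10.27·e^(−0.0189·9/12) + 4.17·e^(−0.0189·11/12)
I = 10.1254 + 4.0984 = 14.2238
F = (S − I)·e^(rT) = (303.67 − 14.2238) · e^(0.0189·12/12)
= 289.4462 · e^0.018900 = 289.4462 × 1.019080 = £294.97

£294.97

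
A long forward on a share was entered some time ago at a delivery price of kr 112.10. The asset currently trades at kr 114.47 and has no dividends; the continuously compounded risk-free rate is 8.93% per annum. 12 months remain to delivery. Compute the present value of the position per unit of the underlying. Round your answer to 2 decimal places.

kr 11.95

Current fair forward for the remaining 12 months: F = S·e^(r·T), r = 0.0893
F = 114.47 · e^(0.0893 × 12/12) = 114.47 × 1.093409 = 125.1625
Value of long forward = (F − K)·e^(−rT) = (125.1625 − 112.10) · e^(−0.0893·12/12)
= 13.0625 × 0.914571 = 11.95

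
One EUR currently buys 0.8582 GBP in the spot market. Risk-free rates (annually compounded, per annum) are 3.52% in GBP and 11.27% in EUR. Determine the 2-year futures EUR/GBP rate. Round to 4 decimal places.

By covered interest parity, F = S · (1+r_GBP)^T / (1+r_EUR)^T
= 0.8582 × 1.071639 / 1.238101 = 0.8582 × 0.865551
F = 0.7428 GBP per EUR

0.7428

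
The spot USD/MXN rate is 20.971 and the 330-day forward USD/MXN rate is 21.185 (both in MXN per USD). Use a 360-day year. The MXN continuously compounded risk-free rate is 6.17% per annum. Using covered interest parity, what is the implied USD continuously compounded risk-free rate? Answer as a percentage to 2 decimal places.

F = S·e^((r_MXN − r_USD)T) ⇒ r_USD = r_MXN − ln(F/S)/T
ln(21.185/20.971) = 0.010153; /(330/360) = 0.011076
r_USD = 0.0617 − 0.011076 = 0.050624
r_USD = 5.06%

5.06%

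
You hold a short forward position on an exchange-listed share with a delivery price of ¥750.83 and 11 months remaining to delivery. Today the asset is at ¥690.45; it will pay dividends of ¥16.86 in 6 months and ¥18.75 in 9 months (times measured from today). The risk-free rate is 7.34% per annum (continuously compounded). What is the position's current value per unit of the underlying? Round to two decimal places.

PV(remaining dividends) I = 16.86·e^(−0.0734·6/12) + 18.75·e^(−0.0734·9/12) = 33.9982
Current forward F = (S − I)·e^(rT) = (690.45 − 33.9982)·e^(0.0734·11/12) = 656.4518 × 1.069598 = 702.1395
Value (long) = (F − K)·e^(−rT) = (702.1395 − 750.83) × 0.934930 = -45.5222
Short position value = −(long value) = ¥45.52

¥45.52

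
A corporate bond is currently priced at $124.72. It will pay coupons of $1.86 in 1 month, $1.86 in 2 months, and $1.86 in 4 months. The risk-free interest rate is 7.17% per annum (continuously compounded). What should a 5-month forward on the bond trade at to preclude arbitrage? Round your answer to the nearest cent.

$122.83

PV(coupons) I = 1.86·e^(−0.0717·1/12) + 1.86·e^(−0.0717·2/12) + 1.86·e^(−0.0717·4/12)
I = 1.8489 + 1.8379 + 1.8161 = 5.5029
F = (S − I)·e^(rT) = (124.72 − 5.5029) · e^(0.0717·5/12)
= 119.2171 · e^0.029875 = 119.2171 × 1.030326 = $122.83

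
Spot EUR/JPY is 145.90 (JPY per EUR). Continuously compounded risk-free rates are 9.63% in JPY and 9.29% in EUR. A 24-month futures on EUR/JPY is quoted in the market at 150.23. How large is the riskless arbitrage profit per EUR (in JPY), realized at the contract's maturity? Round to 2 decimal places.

3.33 per EUR (in JPY)

Fair futures: F* = S·e^(carry·T), with carry = (r_JPY − r_EUR) = 0.0963 − 0.0929 = 0.0034
F* = 145.90 · e^(0.0034 × 24/12) = 145.90 · e^0.006800 = 145.90 × 1.006823 = 146.8955
Market 150.23 > fair 146.8955: forward overpriced → cash-and-carry (buy spot, short the forward).
At maturity, profit = |F_mkt − F*| = |150.23 − 146.8955| = 3.33 per EUR (in JPY)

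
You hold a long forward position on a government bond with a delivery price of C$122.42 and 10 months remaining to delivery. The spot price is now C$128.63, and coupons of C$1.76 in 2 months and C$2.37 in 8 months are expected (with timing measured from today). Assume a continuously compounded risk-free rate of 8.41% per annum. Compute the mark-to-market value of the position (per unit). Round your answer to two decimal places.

PV(remaining coupons) I = 1.76·e^(−0.0841·2/12) + 2.37·e^(−0.0841·8/12) = 3.9763
Current forward F = (S − I)·e^(rT) = (128.63 − 3.9763)·e^(0.0841·10/12) = 124.6537 × 1.072598 = 133.7033
Value (long) = (F − K)·e^(−rT) = (133.7033 − 122.42) × 0.932316 = 10.5196
Value = C$10.52

C$10.52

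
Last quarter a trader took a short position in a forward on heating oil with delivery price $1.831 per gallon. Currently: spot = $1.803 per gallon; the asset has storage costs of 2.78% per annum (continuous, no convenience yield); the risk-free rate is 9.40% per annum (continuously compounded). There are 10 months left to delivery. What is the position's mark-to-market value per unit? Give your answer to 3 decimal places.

Current fair forward for the remaining 10 months: F = S·e^((r + u)·T), (r + u) = 0.0940 + 0.0278 = 0.1218
F = 1.803 · e^(0.1218 × 10/12) = 1.803 × 1.106830 = 1.9956
Value of long forward = (F − K)·e^(−rT) = (1.9956 − 1.831) · e^(−0.0940·10/12)
= 0.1646 × 0.924656 = 0.152
Short position value = −(long value) = -$0.152

-$0.152 per gallon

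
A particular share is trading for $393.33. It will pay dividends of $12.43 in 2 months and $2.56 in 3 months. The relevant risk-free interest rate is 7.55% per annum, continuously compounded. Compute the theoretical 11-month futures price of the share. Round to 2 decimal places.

PV(dividends) I = 12.43·e^(−0.0755·2/12) + 2.56·e^(−0.0755·3/12)
I = 12.2746 + 2.5121 = 14.7867
F = (S − I)·e^(rT) = (393.33 − 14.7867) · e^(0.0755·11/12)
= 378.5433 · e^0.069208 = 378.5433 × 1.071659 = $405.67

$405.67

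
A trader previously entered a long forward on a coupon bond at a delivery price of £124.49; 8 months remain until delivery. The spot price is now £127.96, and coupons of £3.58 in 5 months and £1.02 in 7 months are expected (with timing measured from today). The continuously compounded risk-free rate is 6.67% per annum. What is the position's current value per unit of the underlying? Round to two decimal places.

£4.42

PV(remaining coupons) I = 3.58·e^(−0.0667·5/12) + 1.02·e^(−0.0667·7/12) = 4.4630
Current forward F = (S − I)·e^(rT) = (127.96 − 4.4630)·e^(0.0667·8/12) = 123.4970 × 1.045470 = 129.1124
Value (long) = (F − K)·e^(−rT) = (129.1124 − 124.49) × 0.956507 = 4.4214
Value = £4.42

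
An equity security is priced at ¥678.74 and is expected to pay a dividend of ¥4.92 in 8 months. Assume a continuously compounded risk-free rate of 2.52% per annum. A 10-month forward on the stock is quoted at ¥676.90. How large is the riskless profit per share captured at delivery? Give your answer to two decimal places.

¥11.30 per share

PV(dividends) I = 4.92·e^(−0.0252·8/12) = 4.8380
Fair forward F* = (S − I)·e^(rT) = (678.74 − 4.8380)·e^0.021000 = 673.9020 × 1.021222 = 688.2035
Market ¥676.90 < fair 688.2035: forward underpriced → reverse cash-and-carry (short the stock, invest proceeds at r, pay the dividends, go long the forward).
Profit at T = |F_mkt − F*| = |676.90 − 688.2035| = ¥11.30 per share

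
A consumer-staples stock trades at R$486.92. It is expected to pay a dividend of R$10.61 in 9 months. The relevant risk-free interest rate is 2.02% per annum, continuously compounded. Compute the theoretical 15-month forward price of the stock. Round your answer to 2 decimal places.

PV(dividends) I = 10.61·e^(−0.0202·9/12)
I = 10.4505
F = (S − I)·e^(rT) = (486.92 − 10.4505) · e^(0.0202·15/12)
= 476.4695 · e^0.025250 = 476.4695 × 1.025571 = R$488.65

R$488.65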